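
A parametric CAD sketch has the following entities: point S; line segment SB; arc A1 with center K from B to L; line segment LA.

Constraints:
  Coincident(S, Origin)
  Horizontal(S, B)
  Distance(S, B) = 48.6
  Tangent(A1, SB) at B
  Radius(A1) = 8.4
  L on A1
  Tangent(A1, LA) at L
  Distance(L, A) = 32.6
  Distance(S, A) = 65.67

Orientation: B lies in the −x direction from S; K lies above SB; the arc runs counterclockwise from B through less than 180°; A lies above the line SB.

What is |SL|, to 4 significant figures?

42.04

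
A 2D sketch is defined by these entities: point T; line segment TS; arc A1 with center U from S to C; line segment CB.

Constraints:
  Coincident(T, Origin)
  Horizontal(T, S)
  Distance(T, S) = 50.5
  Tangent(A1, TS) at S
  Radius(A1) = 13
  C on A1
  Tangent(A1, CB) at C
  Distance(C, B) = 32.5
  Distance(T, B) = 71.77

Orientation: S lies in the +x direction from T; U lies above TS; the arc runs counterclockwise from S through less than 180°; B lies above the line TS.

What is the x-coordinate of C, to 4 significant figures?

62.94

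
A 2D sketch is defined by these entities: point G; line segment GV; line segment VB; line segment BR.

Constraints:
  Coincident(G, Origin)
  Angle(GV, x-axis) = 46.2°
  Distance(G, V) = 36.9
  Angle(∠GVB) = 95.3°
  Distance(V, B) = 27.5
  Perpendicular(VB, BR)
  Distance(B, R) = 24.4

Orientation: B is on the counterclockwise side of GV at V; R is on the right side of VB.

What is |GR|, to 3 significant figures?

68.5

G is at the origin; GV runs at 46.2° with length 36.9, so V = 36.9·(cos 46.2°, sin 46.2°) = (25.5, 26.6). ∠GVB = 95.3°, so VB runs at 46.2° + (180° − 95.3°) = 131° from the x-axis; with |VB| = 27.5, B = V + 27.5·(cos 131°, sin 131°) = (7.53, 47.4). VB is perpendicular to BR; with |BR| = 24.4 on the right of VB, R = B + 24.4·(0.756, 0.655) = (26.0, 63.4). Then |GR| = |R − G| = 68.5.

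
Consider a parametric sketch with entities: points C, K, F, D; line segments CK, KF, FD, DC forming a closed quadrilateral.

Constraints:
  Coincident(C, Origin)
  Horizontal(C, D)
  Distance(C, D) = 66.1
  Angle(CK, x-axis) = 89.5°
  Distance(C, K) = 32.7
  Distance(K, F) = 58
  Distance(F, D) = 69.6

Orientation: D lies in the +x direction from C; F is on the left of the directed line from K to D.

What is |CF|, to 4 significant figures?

81.85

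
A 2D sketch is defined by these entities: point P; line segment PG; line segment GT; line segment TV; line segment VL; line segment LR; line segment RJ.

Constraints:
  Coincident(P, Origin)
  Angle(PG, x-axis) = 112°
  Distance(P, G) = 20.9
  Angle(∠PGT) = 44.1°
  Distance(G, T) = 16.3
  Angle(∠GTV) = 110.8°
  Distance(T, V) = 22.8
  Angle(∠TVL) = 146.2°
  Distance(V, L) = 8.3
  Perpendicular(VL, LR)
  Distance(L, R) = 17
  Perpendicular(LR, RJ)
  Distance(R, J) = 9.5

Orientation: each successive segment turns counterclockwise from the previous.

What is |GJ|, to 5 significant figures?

18.221

VL is perpendicular to LR, so LR runs at 80.900°; with |LR| = 17.0, R = (13.624, 4.2286). The perpendicularity gives RJ at right angles to LR, so RJ runs at 170.90°; with |RJ| = 9.5, J = (4.2440, 5.7311). Then |GJ| = |J − G| = 18.221.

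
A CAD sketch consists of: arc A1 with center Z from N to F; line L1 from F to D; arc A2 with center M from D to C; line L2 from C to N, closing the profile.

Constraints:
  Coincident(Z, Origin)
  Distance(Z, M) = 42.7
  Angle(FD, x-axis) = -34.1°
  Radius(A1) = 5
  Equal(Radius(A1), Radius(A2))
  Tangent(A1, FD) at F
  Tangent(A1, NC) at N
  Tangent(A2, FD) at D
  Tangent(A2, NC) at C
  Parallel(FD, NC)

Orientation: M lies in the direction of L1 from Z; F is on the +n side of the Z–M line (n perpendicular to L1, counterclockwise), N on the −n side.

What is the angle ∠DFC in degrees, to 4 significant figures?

13.18°

Tangency of A1 to both parallel lines with radius 5.0 puts F and N at Z ± 5.0·n: F = (2.803, 4.140), N = (-2.803, -4.140). Equal radii place D and C the same way about M: D = M + 5.0·n = (38.16, -19.80), C = M − 5.0·n = (32.55, -28.08). Then cos ∠DFC = FD·FC / (|FD||FC|), giving 13.18°.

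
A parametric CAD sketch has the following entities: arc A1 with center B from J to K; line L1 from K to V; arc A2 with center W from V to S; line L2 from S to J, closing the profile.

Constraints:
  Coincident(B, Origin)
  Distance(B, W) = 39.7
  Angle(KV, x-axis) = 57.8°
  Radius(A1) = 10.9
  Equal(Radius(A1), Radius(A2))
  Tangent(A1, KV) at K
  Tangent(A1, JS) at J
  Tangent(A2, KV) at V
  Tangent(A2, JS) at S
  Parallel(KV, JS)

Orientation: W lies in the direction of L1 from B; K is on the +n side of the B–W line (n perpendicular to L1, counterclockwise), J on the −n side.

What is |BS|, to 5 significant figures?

41.169

Tangency of A1 to both parallel lines with radius 10.9 puts K and J at B ± 10.9·n: K = (-9.2235, 5.8084), J = (9.2235, -5.8084). Equal radii place V and S the same way about W: V = W + 10.9·n = (11.932, 39.402), S = W − 10.9·n = (30.379, 27.786). Then |BS| = |S − B| = 41.169.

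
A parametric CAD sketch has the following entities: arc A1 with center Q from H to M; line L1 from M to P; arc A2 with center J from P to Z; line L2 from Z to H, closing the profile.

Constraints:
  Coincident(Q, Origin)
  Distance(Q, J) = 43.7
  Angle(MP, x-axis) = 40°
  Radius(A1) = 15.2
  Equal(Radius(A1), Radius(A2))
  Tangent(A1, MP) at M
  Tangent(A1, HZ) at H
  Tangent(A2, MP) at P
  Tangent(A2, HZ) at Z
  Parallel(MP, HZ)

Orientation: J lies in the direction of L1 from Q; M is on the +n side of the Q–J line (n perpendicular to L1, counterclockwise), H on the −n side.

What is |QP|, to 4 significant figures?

46.27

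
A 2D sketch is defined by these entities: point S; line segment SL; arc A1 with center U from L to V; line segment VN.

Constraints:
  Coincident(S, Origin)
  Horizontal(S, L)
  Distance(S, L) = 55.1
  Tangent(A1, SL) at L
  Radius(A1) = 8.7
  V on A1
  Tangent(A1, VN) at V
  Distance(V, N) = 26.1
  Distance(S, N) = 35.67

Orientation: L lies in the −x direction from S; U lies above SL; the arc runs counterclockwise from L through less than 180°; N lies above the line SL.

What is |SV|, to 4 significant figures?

49.36

S is at the origin; SL is horizontal with |SL| = 55.1 and L on the −x side, so L = (-55.10, 0.000). The tangent condition forces UL to be normal to SL, so U = L + (0, 8.7) = (-55.10, 8.700). Since UV ⟂ VN (tangency), |UN| = √(8.7² + 26.1²) = 27.51 regardless of where V sits on A1. So N lies on both circle(S, 35.67) and circle(U, 27.51); the above-SL intersection is N = (-29.82, 19.57). V is the foot of the tangent from N: V = (-49.31, 2.204).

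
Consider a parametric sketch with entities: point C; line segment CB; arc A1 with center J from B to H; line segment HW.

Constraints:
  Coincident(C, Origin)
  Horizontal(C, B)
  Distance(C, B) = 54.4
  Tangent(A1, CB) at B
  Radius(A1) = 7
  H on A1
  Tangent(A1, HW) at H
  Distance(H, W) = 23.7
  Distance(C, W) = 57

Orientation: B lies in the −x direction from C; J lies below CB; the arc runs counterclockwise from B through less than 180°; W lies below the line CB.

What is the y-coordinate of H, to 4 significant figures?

-10.67

C is at the origin; C and B share the same y with |CB| = 54.4 and B on the −x side, so B = (-54.40, 0.000). Since A1 is tangent to CB there, JB ⟂ CB, so J = B + (0, -7) = (-54.40, -7.000). Since JH ⟂ HW (tangency), |JW| = √(7.0² + 23.7²) = 24.71 regardless of where H sits on A1. So W lies on both circle(C, 57.0) and circle(J, 24.71); the below-CB intersection is W = (-47.93, -30.85). H is the foot of the tangent from W: H = (-60.36, -10.67).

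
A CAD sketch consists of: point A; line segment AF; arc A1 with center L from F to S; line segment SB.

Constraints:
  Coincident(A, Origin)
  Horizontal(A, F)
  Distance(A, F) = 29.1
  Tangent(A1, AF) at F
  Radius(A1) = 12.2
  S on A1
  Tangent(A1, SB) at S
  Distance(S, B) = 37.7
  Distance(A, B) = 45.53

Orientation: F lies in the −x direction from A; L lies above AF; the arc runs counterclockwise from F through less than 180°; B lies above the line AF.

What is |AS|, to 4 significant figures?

19.48

Checks: |LS| = 12.20 ✓; ∠(LS, SB) = 90.00° ✓; |SB| = 37.70 ✓; |AB| = 45.53 ✓.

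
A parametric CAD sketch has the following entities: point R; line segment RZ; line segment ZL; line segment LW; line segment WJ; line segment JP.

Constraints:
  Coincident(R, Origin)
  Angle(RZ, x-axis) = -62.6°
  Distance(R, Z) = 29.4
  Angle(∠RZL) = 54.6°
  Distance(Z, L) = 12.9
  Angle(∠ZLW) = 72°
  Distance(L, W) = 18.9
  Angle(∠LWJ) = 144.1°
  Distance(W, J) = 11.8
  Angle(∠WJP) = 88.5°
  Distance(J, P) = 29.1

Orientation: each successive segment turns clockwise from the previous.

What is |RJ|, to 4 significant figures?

19.53

∠ZLW = 72.0° gives LW at 64.00° from the x-axis; with |LW| = 18.9, W = (9.041, -7.319). ∠LWJ = 144.1° gives WJ at 28.10° from the x-axis; with |WJ| = 11.8, J = (19.45, -1.761). Then |RJ| = |J − R| = 19.53.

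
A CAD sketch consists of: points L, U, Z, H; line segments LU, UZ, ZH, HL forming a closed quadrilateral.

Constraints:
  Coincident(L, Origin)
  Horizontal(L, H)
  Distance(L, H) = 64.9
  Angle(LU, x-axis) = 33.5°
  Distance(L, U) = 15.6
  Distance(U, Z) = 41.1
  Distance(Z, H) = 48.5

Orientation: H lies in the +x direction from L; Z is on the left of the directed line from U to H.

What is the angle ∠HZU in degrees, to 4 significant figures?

71.35°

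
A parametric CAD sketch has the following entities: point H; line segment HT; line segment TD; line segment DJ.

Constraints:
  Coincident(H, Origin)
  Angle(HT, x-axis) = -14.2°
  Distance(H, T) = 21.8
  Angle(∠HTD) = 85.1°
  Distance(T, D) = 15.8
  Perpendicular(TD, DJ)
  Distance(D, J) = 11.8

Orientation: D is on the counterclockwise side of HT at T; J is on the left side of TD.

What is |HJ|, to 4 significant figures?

17.11

∠HTD = 85.1°, so TD runs at -14.2° + (180° − 85.1°) = 80.70° from the x-axis; with |TD| = 15.8, D = T + 15.8·(cos 80.70°, sin 80.70°) = (23.69, 10.24). TD is perpendicular to DJ; with |DJ| = 11.8 on the left of TD, J = D + 11.8·(-0.9869, 0.1616) = (12.04, 12.15). Then |HJ| = |J − H| = 17.11.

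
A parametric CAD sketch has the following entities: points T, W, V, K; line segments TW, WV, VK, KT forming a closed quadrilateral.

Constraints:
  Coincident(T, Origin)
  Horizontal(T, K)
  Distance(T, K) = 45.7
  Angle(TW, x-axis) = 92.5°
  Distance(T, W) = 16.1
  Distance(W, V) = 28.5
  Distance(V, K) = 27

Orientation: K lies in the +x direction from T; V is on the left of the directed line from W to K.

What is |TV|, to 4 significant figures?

34.01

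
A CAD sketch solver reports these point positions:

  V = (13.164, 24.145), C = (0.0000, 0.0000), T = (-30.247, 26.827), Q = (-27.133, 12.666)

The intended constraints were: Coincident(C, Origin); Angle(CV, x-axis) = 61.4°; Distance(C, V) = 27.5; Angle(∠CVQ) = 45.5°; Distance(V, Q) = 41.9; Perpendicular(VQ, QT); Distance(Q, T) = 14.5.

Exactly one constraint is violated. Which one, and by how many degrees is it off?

Perpendicular(VQ, QT) — off by 3.50°.

C = (0.00, 0.00) ✓; CV at 61.40° ✓; |CV| = 27.50 ✓; ∠CVQ = 45.50° ✓; |VQ| = 41.90 ✓; ∠(VQ, QT) = 93.50° ✗; |QT| = 14.50 ✓.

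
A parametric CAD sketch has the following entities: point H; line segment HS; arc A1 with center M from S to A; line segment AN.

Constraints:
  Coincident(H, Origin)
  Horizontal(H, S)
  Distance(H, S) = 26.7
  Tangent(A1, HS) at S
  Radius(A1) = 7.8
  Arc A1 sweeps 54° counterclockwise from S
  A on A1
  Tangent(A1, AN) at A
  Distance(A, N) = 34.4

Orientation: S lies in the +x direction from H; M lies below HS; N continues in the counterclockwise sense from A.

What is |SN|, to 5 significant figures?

40.837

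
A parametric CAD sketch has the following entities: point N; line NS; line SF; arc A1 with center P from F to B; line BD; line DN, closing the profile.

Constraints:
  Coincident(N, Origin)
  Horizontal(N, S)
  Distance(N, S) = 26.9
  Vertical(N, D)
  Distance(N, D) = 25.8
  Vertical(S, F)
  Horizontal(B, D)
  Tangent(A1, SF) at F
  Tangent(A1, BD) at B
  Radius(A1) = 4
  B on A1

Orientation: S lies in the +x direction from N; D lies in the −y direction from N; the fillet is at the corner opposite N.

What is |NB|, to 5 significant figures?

34.497

N is at the origin; N and S share the same y with |NS| = 26.9 and S on the +x side, so S = (26.900, 0.0000). N and D share the same x with |ND| = 25.8 and D on the −y side, so D = (0.0000, -25.800). The virtual corner opposite N is at (26.900, -25.800). Since A1 is tangent to SF there, PF ⟂ SF and the tangent condition forces PB to be normal to BD, with radius 4.0, so the center P sits 4.0 in from both sides at P = (22.900, -21.800). That places the tangent points at F = (26.900, -21.800) on SF and B = (22.900, -25.800) on BD. Then |NB| = |B − N| = 34.497.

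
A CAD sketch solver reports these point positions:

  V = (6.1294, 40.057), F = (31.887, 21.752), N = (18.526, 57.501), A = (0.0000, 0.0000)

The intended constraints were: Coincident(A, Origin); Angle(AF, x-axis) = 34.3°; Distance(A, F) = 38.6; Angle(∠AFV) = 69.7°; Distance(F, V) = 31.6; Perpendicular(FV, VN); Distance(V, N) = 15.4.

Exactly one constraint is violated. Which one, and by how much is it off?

Distance(V, N) = 15.4 — off by 6.00.

A = (0.00, 0.00) ✓; AF at 34.30° ✓; |AF| = 38.60 ✓; ∠AFV = 69.70° ✓; |FV| = 31.60 ✓; ∠(FV, VN) = 90.00° ✓; |VN| = 21.40 ✗.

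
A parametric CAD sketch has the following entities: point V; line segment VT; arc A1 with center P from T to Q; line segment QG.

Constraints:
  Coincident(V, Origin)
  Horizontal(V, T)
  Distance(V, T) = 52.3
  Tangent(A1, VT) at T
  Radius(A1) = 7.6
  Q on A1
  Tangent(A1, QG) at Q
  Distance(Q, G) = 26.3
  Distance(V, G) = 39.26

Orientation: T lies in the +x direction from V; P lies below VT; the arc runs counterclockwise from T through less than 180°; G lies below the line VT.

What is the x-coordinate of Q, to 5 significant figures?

46.144

Checks: |PQ| = 7.600 ✓; ∠(PQ, QG) = 90.00° ✓; |QG| = 26.30 ✓; |VG| = 39.26 ✓.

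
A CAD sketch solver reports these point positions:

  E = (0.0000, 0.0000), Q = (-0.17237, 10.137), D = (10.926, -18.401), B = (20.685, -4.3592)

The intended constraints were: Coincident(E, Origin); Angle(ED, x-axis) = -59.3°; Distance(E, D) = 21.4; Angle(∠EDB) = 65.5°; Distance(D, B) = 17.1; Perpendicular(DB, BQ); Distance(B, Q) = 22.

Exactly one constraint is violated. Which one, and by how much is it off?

Distance(B, Q) = 22 — off by 3.40.

E = (0.00, 0.00) ✓; ED at -59.30° ✓; |ED| = 21.40 ✓; ∠EDB = 65.50° ✓; |DB| = 17.10 ✓; ∠(DB, BQ) = 90.00° ✓; |BQ| = 25.40 ✗.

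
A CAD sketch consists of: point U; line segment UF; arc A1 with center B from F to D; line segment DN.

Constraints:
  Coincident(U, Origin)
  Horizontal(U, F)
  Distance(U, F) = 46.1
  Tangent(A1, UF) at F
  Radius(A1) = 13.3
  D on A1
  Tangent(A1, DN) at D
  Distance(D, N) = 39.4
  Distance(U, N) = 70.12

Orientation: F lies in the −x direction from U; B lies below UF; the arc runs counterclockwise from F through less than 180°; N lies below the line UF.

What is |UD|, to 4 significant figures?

61.23

Checks: |UF| = 46.10 ✓; |BD| = 13.30 ✓; ∠(BD, DN) = 90.00° ✓; |DN| = 39.40 ✓; |UN| = 70.12 ✓.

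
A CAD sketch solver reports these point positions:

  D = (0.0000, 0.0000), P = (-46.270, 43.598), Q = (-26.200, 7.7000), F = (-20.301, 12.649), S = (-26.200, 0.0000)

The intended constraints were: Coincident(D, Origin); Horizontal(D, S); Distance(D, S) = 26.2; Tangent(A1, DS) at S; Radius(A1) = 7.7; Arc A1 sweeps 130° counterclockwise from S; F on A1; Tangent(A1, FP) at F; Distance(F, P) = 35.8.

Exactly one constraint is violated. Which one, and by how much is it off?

Distance(F, P) = 35.8 — off by 4.60.

D = (0.00, 0.00) ✓; D.y = 0.00, S.y = 0.00 ✓; |DS| = 26.20 ✓; ∠(QS, SD) = 90.00° ✓; |QS| = 7.700 ✓; bearing(Q→F) − bearing(Q→S) = 130.0° ✓; |QF| = 7.700 ✓; ∠(QF, FP) = 90.00° ✓; |FP| = 40.40 ✗.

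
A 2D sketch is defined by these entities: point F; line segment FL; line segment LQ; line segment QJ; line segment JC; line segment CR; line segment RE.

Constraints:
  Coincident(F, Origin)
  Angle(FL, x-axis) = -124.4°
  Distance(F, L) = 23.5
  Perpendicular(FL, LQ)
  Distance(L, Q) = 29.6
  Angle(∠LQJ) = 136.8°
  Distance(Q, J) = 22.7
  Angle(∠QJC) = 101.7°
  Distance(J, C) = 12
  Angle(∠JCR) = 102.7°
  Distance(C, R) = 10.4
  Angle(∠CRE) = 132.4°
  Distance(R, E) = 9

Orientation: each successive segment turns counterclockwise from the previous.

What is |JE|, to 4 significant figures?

19.77

F is at the origin; FL runs at -124.4° with length 23.5, so L = (-13.28, -19.39). The perpendicularity gives LQ at right angles to FL, so LQ runs at -34.40°; with |LQ| = 29.6, Q = (11.15, -36.11). ∠LQJ = 136.8° gives QJ at 8.800° from the x-axis; with |QJ| = 22.7, J = (33.58, -32.64). ∠QJC = 101.7° gives JC at 87.10° from the x-axis; with |JC| = 12.0, C = (34.19, -20.66). ∠JCR = 102.7° gives CR at 164.4° from the x-axis; with |CR| = 10.4, R = (24.17, -17.86). ∠CRE = 132.4° gives RE at -148.0° from the x-axis; with |RE| = 9.0, E = (16.54, -22.63). Then |JE| = |E − J| = 19.77.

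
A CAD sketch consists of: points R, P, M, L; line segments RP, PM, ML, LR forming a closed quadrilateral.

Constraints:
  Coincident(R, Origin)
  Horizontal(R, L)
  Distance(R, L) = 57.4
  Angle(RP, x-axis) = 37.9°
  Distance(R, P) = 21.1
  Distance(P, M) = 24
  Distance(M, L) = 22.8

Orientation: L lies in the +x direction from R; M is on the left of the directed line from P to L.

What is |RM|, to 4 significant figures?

43.34

Checks: |PM| = 24.00 ✓; |ML| = 22.80 ✓.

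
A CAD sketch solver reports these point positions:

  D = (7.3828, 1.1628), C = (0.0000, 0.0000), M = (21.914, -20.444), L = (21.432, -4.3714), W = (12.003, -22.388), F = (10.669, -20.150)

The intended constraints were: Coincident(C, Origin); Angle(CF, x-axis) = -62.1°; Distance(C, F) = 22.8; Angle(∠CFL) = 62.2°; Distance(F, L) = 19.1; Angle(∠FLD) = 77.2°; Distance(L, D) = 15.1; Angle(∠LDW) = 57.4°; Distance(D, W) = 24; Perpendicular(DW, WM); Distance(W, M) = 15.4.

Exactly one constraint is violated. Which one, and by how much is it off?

Distance(W, M) = 15.4 — off by 5.30.

C = (0.00, 0.00) ✓; CF at -62.10° ✓; |CF| = 22.80 ✓; ∠CFL = 62.20° ✓; |FL| = 19.10 ✓; ∠FLD = 77.20° ✓; |LD| = 15.10 ✓; ∠LDW = 57.40° ✓; |DW| = 24.00 ✓; ∠(DW, WM) = 90.00° ✓; |WM| = 10.10 ✗.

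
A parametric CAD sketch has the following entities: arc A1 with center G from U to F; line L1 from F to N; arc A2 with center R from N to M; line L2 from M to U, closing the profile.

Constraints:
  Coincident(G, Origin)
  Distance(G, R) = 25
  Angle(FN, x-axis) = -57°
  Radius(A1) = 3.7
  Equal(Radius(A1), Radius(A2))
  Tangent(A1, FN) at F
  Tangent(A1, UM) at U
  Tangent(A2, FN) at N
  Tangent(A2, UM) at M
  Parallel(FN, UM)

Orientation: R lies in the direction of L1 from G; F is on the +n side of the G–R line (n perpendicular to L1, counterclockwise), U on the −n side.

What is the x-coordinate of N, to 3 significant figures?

16.7

The slot axis is L1's direction at -57.0°, so u = (cos -57.0°, sin -57.0°) = (0.545, -0.839) and n = (−sin -57.0°, cos -57.0°) = (0.839, 0.545). G is at the origin and R lies 25.0 along u from G, so R = 25.0·u = (13.6, -21.0). Tangency of A1 to both parallel lines with radius 3.7 puts F and U at G ± 3.7·n: F = (3.10, 2.02), U = (-3.10, -2.02). Equal radii place N and M the same way about R: N = R + 3.7·n = (16.7, -19.0), M = R − 3.7·n = (10.5, -23.0). So N.x = 16.7.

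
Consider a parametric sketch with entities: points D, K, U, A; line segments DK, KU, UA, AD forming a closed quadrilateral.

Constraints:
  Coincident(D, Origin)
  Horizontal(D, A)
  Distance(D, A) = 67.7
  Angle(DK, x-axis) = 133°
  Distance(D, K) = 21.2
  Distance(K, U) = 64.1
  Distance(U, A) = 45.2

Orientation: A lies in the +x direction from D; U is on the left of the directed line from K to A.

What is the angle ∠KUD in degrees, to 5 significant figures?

19.300°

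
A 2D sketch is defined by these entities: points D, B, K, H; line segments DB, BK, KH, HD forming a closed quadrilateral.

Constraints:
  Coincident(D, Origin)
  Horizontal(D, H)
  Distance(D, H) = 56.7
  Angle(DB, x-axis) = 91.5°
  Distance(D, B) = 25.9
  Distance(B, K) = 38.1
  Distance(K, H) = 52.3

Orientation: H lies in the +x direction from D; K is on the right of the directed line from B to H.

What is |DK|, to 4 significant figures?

12.99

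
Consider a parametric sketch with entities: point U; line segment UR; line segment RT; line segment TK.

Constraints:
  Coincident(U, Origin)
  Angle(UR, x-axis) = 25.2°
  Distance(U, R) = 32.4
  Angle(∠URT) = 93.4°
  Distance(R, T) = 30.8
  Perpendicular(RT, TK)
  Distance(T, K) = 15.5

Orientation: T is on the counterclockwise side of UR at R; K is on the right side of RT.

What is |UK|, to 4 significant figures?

57.96

U is at the origin; UR runs at 25.2° with length 32.4, so R = 32.4·(cos 25.2°, sin 25.2°) = (29.32, 13.80). ∠URT = 93.4°, so RT runs at 25.2° + (180° − 93.4°) = 111.8° from the x-axis; with |RT| = 30.8, T = R + 30.8·(cos 111.8°, sin 111.8°) = (17.88, 42.39). RT ⟂ TK; with |TK| = 15.5 on the right of RT, K = T + 15.5·(0.9285, 0.3714) = (32.27, 48.15). Then |UK| = |K − U| = 57.96.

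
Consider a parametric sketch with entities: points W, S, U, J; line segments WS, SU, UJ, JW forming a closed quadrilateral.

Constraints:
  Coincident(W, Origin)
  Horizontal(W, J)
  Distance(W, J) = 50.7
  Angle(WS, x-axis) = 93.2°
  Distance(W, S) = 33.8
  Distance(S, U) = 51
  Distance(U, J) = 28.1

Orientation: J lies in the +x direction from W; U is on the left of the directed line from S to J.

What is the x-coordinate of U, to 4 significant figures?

48.79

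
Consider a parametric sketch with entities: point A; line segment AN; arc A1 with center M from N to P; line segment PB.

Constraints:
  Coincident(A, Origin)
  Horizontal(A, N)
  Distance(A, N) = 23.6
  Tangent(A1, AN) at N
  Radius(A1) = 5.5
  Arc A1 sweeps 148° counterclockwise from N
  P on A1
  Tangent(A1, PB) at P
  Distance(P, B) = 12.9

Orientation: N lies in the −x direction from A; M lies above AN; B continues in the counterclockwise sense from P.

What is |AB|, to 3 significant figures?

35.9

A is at the origin; A and N share the same y with |AN| = 23.6 and N on the −x side, so N = (-23.6, 0.00). Since A1 is tangent to AN there, MN ⟂ AN, so M = N + (0, 5.5) = (-23.6, 5.50). On A1, N sits at bearing -90° from M; a 148° counterclockwise sweep puts P at bearing 58°, so P = M + 5.5·(cos 58°, sin 58°) = (-20.7, 10.2). Since A1 is tangent to PB there, MP ⟂ PB, so PB runs along (−sin 58°, cos 58°); with |PB| = 12.9, B = (-31.6, 17.0). Then |AB| = |B − A| = 35.9.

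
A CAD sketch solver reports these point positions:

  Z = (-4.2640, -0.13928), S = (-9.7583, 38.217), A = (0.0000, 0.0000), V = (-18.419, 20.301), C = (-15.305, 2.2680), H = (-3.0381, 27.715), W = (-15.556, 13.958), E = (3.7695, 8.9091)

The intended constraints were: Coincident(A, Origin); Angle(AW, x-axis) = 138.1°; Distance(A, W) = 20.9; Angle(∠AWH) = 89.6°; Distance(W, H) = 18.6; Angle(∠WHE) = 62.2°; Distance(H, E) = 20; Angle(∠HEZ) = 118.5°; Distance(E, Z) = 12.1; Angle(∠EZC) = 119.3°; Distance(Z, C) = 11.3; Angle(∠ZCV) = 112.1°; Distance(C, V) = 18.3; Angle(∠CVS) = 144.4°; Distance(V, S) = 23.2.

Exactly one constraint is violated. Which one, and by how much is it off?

Distance(V, S) = 23.2 — off by 3.30.

A = (0.00, 0.00) ✓; AW at 138.1° ✓; |AW| = 20.90 ✓; ∠AWH = 89.60° ✓; |WH| = 18.60 ✓; ∠WHE = 62.20° ✓; |HE| = 20.00 ✓; ∠HEZ = 118.5° ✓; |EZ| = 12.10 ✓; ∠EZC = 119.3° ✓; |ZC| = 11.30 ✓; ∠ZCV = 112.1° ✓; |CV| = 18.30 ✓; ∠CVS = 144.4° ✓; |VS| = 19.90 ✗.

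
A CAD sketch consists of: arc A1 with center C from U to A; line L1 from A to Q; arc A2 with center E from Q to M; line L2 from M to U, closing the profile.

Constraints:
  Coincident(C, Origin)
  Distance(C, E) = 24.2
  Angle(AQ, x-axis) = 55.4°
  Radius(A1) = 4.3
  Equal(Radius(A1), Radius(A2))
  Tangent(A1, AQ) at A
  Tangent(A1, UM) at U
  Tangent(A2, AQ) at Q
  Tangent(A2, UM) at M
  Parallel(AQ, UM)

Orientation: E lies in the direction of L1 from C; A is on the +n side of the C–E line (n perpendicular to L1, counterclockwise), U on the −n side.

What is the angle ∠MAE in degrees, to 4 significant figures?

9.488°

Tangency of A1 to both parallel lines with radius 4.3 puts A and U at C ± 4.3·n: A = (-3.539, 2.442), U = (3.539, -2.442). Equal radii place Q and M the same way about E: Q = E + 4.3·n = (10.20, 22.36), M = E − 4.3·n = (17.28, 17.48). Then cos ∠MAE = AM·AE / (|AM||AE|), giving 9.488°.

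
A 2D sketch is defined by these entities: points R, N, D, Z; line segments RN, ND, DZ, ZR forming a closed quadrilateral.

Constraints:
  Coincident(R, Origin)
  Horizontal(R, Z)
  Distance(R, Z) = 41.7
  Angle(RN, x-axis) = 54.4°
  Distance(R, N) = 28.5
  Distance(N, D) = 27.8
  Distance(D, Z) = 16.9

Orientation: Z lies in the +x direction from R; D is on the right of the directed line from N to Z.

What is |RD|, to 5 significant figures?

25.336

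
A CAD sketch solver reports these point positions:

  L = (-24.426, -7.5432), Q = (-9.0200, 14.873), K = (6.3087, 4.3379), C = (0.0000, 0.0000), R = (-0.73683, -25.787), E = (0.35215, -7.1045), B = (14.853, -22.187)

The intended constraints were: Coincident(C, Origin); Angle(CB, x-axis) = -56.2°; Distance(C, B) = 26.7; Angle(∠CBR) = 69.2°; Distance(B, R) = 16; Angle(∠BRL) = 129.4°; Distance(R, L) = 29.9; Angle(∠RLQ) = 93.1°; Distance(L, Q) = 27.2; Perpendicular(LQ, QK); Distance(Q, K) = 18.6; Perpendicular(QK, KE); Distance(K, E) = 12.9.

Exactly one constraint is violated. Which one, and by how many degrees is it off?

Perpendicular(QK, KE) — off by 7.00°.

C = (0.00, 0.00) ✓; CB at -56.20° ✓; |CB| = 26.70 ✓; ∠CBR = 69.20° ✓; |BR| = 16.00 ✓; ∠BRL = 129.4° ✓; |RL| = 29.90 ✓; ∠RLQ = 93.10° ✓; |LQ| = 27.20 ✓; ∠(LQ, QK) = 90.00° ✓; |QK| = 18.60 ✓; ∠(QK, KE) = 83.00° ✗; |KE| = 12.90 ✓.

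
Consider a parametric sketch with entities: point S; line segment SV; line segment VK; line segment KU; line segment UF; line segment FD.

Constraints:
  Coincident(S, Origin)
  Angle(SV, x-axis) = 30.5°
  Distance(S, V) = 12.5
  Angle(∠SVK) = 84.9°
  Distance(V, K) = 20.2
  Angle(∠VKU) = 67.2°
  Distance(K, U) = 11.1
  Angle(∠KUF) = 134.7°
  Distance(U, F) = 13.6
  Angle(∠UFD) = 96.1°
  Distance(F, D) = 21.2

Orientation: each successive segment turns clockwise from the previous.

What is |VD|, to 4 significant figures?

7.495

S is at the origin; SV runs at 30.5° with length 12.5, so V = (10.77, 6.344). ∠SVK = 84.9° gives VK at -64.60° from the x-axis; with |VK| = 20.2, K = (19.43, -11.90). ∠VKU = 67.2° gives KU at -177.4° from the x-axis; with |KU| = 11.1, U = (8.346, -12.41). ∠KUF = 134.7° gives UF at 137.3° from the x-axis; with |UF| = 13.6, F = (-1.649, -3.184). ∠UFD = 96.1° gives FD at 53.40° from the x-axis; with |FD| = 21.2, D = (10.99, 13.84). Then |VD| = |D − V| = 7.495.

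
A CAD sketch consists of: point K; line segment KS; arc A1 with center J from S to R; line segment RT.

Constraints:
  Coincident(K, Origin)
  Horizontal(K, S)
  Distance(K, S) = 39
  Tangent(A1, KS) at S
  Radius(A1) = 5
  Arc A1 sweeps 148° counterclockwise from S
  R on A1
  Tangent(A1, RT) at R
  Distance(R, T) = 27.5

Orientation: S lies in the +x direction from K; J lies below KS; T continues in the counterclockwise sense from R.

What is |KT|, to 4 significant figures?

64.25

K is at the origin; KS is horizontal with |KS| = 39.0 and S on the +x side, so S = (39.00, 0.000). Tangency of A1 to KS means the radius JS is perpendicular to KS, so J = S + (0, -5) = (39.00, -5.000). On A1, S sits at bearing 90° from J; a 148° counterclockwise sweep puts R at bearing 238°, so R = J + 5.0·(cos 238°, sin 238°) = (36.35, -9.240). The tangent condition forces JR to be normal to RT, so RT runs along (−sin 238°, cos 238°); with |RT| = 27.5, T = (59.67, -23.81). Then |KT| = |T − K| = 64.25.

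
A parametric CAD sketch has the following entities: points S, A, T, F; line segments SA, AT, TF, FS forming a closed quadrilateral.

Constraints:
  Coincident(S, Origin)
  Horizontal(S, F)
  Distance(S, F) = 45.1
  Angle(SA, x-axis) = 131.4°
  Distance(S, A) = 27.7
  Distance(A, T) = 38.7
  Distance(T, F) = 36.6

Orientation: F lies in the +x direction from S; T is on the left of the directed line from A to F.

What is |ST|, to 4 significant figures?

33.23

Checks: |AT| = 38.70 ✓; |TF| = 36.60 ✓.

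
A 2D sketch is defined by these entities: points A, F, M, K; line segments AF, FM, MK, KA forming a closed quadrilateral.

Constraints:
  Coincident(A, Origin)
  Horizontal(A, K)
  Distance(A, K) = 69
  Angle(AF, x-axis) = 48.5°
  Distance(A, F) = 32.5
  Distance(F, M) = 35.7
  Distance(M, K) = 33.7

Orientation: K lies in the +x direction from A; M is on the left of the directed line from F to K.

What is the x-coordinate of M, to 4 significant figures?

56.55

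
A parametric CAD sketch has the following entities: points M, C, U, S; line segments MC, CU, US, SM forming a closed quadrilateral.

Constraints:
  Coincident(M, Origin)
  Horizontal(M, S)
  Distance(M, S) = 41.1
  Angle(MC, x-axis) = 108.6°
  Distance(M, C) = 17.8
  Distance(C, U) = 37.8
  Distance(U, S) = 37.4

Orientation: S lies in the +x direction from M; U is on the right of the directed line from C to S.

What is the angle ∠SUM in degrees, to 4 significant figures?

85.73°

Checks: |CU| = 37.80 ✓; |US| = 37.40 ✓.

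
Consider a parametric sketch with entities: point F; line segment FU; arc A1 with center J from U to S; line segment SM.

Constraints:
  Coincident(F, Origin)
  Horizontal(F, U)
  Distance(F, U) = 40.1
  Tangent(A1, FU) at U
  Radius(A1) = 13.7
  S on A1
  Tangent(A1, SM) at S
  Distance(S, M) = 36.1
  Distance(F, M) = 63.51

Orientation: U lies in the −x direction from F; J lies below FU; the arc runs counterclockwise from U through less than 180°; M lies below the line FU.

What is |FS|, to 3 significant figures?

56.0

Checks: |JS| = 13.70 ✓; ∠(JS, SM) = 90.00° ✓; |SM| = 36.10 ✓; |FM| = 63.51 ✓.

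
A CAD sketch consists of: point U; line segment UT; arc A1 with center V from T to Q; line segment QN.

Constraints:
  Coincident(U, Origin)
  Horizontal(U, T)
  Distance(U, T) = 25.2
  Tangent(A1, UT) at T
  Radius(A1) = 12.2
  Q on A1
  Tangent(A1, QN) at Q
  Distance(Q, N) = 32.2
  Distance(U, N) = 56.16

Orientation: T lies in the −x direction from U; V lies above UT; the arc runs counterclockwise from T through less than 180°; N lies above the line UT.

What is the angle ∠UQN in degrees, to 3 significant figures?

174°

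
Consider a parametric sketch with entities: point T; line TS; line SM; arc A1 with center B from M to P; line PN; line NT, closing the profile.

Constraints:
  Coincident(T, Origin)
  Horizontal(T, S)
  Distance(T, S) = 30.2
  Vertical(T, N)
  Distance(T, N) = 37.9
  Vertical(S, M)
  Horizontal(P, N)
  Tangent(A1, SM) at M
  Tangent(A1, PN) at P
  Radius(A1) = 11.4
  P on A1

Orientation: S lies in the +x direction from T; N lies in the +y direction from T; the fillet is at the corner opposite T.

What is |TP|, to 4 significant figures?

42.31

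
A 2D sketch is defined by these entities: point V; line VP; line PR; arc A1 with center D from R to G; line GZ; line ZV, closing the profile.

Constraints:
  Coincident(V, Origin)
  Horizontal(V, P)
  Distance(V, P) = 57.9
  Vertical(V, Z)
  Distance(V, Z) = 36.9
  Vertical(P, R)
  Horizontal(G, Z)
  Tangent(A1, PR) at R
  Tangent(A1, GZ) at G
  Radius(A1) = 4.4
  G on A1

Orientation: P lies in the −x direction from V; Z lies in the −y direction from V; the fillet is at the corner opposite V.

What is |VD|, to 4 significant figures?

62.60

V is at the origin; V and P share the same y with |VP| = 57.9 and P on the −x side, so P = (-57.90, 0.000). V and Z share the same x with |VZ| = 36.9 and Z on the −y side, so Z = (0.000, -36.90). The virtual corner opposite V is at (-57.90, -36.90). A1 meets PR tangentially, so DR is at right angles to PR and the tangent condition forces DG to be normal to GZ, with radius 4.4, so the center D sits 4.4 in from both sides at D = (-53.50, -32.50). Then |VD| = |D − V| = 62.60.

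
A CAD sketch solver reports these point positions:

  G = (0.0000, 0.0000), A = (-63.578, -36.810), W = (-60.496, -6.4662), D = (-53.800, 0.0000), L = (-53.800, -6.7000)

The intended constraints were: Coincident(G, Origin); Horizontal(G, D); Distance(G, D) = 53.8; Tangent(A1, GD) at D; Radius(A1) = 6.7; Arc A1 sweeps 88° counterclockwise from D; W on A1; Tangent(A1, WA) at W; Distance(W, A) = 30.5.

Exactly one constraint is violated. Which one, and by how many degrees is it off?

Tangent(A1, WA) at W — off by 3.80°.

G = (0.00, 0.00) ✓; G.y = 0.00, D.y = 0.00 ✓; |GD| = 53.80 ✓; ∠(LD, DG) = 90.00° ✓; |LD| = 6.700 ✓; bearing(L→W) − bearing(L→D) = 88.00° ✓; |LW| = 6.700 ✓; ∠(LW, WA) = 93.80° ✗; |WA| = 30.50 ✓.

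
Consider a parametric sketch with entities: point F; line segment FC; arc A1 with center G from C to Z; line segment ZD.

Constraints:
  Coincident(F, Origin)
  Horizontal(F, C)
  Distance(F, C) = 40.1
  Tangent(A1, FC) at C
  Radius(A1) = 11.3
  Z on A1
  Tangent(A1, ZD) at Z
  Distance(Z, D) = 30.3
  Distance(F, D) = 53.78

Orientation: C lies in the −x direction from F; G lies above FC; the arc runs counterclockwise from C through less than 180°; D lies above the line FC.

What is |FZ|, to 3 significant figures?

31.6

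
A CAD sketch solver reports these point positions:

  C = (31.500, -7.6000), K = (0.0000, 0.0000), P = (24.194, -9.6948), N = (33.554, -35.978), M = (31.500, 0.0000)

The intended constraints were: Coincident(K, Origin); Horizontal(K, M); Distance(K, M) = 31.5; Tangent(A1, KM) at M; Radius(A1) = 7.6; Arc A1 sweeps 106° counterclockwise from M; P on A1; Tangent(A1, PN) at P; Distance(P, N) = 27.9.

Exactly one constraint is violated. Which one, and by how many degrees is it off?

Tangent(A1, PN) at P — off by 3.60°.

K = (0.00, 0.00) ✓; K.y = 0.00, M.y = 0.00 ✓; |KM| = 31.50 ✓; ∠(CM, MK) = 90.00° ✓; |CM| = 7.600 ✓; bearing(C→P) − bearing(C→M) = 106.0° ✓; |CP| = 7.600 ✓; ∠(CP, PN) = 86.40° ✗; |PN| = 27.90 ✓.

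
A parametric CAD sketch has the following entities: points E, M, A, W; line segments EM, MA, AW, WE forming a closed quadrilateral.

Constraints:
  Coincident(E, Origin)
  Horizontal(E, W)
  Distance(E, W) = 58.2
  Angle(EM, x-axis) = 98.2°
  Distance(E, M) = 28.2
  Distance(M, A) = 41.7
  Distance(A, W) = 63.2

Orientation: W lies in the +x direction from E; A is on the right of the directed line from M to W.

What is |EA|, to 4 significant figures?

14.22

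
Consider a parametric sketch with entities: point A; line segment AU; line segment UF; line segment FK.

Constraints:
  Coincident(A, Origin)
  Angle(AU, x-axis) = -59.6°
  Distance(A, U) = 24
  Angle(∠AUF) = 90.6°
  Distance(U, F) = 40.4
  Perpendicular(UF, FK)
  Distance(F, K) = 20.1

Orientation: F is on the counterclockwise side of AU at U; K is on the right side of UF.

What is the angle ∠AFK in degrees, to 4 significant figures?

120.6°

A is at the origin; AU runs at -59.6° with length 24.0, so U = 24.0·(cos -59.6°, sin -59.6°) = (12.14, -20.70). ∠AUF = 90.6°, so UF runs at -59.6° + (180° − 90.6°) = 29.80° from the x-axis; with |UF| = 40.4, F = U + 40.4·(cos 29.80°, sin 29.80°) = (47.20, -0.6226). The perpendicularity gives FK at right angles to UF; with |FK| = 20.1 on the right of UF, K = F + 20.1·(0.4970, -0.8678) = (57.19, -18.06). Then cos ∠AFK = FA·FK / (|FA||FK|), giving 120.6°.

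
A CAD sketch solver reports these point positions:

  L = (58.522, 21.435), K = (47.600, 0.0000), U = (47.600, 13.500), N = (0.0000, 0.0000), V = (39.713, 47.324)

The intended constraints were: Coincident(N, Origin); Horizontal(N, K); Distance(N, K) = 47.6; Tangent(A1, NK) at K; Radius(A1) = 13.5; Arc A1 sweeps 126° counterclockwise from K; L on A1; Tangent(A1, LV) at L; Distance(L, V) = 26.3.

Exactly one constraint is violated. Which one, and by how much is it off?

Distance(L, V) = 26.3 — off by 5.70.

N = (0.00, 0.00) ✓; N.y = 0.00, K.y = 0.00 ✓; |NK| = 47.60 ✓; ∠(UK, KN) = 90.00° ✓; |UK| = 13.50 ✓; bearing(U→L) − bearing(U→K) = 126.0° ✓; |UL| = 13.50 ✓; ∠(UL, LV) = 90.00° ✓; |LV| = 32.00 ✗.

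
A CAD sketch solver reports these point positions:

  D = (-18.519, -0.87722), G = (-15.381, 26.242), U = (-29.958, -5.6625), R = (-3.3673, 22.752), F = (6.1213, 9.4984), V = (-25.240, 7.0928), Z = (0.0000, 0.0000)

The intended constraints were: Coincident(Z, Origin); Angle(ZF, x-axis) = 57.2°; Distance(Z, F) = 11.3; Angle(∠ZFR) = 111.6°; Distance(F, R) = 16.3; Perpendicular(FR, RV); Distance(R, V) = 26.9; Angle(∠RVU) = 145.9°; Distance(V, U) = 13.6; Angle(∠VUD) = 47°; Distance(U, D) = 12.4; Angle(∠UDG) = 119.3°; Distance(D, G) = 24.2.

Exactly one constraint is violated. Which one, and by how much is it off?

Distance(D, G) = 24.2 — off by 3.10.

Z = (0.00, 0.00) ✓; ZF at 57.20° ✓; |ZF| = 11.30 ✓; ∠ZFR = 111.6° ✓; |FR| = 16.30 ✓; ∠(FR, RV) = 90.00° ✓; |RV| = 26.90 ✓; ∠RVU = 145.9° ✓; |VU| = 13.60 ✓; ∠VUD = 47.00° ✓; |UD| = 12.40 ✓; ∠UDG = 119.3° ✓; |DG| = 27.30 ✗.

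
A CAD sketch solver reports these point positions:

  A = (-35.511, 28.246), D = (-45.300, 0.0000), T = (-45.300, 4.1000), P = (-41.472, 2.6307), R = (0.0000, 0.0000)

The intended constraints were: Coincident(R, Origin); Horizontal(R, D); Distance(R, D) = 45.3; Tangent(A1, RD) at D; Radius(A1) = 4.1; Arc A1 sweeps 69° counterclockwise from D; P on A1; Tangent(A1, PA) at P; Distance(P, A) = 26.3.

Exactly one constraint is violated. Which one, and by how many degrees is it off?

Tangent(A1, PA) at P — off by 7.90°.

R = (0.00, 0.00) ✓; R.y = 0.00, D.y = 0.00 ✓; |RD| = 45.30 ✓; ∠(TD, DR) = 90.00° ✓; |TD| = 4.100 ✓; bearing(T→P) − bearing(T→D) = 69.00° ✓; |TP| = 4.100 ✓; ∠(TP, PA) = 82.10° ✗; |PA| = 26.30 ✓.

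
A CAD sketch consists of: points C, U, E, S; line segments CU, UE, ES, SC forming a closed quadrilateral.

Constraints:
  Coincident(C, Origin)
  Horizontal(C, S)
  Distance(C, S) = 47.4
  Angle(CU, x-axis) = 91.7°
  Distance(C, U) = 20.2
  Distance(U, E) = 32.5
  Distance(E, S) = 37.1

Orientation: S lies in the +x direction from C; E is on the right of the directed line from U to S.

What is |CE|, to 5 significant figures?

15.296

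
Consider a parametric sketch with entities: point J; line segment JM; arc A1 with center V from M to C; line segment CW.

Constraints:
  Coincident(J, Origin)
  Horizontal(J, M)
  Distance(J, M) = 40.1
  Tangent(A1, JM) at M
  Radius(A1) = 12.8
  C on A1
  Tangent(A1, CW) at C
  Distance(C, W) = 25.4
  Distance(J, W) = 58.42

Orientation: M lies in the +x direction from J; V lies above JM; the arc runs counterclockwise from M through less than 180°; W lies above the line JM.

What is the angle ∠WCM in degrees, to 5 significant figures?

122.94°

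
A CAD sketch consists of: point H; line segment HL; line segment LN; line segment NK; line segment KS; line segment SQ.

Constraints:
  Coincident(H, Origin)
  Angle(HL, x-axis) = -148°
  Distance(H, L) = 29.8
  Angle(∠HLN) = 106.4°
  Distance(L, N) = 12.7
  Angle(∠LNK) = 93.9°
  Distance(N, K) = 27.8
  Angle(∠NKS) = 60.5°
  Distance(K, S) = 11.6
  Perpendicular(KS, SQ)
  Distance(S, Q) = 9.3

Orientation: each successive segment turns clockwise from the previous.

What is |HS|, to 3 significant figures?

13.8

H is at the origin; HL runs at -148.0° with length 29.8, so L = (-25.3, -15.8). ∠HLN = 106.4° gives LN at 138° from the x-axis; with |LN| = 12.7, N = (-34.8, -7.36). ∠LNK = 93.9° gives NK at 52.3° from the x-axis; with |NK| = 27.8, K = (-17.8, 14.6). ∠NKS = 60.5° gives KS at -67.2° from the x-axis; with |KS| = 11.6, S = (-13.3, 3.94). Then |HS| = |S − H| = 13.8.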